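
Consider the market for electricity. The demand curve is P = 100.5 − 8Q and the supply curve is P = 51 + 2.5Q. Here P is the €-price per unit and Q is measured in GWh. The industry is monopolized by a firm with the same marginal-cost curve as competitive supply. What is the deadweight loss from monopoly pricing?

Competitive equilibrium: 100.5 − 8Q = 51 + 2.5Q → Q* = 4.7143, P* = 62.7857.
Marginal revenue: MR = 100.5 − 16Q. Set MR = MC: 100.5 − 16Q = 51 + 2.5Q → Q_m = 2.6757.
Price P_m = 100.5 − 8·2.6757 = 79.0944; MC(Q_m) = 51 + 2.5·2.6757 = 57.6893.
Competitive Q* = 4.7143, so ΔQ = 2.0386; wedge = 79.0944 − 57.6893 = 21.4051.
Deadweight loss = ½ × 2.0386 × 21.4051 = €21.82.

€21.82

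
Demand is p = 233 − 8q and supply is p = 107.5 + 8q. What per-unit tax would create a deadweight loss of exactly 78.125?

50

Competitive equilibrium: 233 − 8q = 107.5 + 8q → q* = 7.8438, p* = 170.25.
A tax t gives Δq = t/16 and wedge t, so DWL = t²/32.
t²/32 = 78.125 → t² = 2500 → t = 50.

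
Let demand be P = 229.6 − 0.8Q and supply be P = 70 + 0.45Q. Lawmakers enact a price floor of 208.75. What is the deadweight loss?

Competitive equilibrium: 229.6 − 0.8Q = 70 + 0.45Q → Q* = 127.68, P* = 127.456.
At the floor P = 208.75, quantity demanded = (229.6 − 208.75)/0.8 = 26.0625.
Sellers' marginal cost at Q' = 26.0625: 70 + 0.45·26.0625 = 81.7281.
ΔQ = 127.68 − 26.0625 = 101.6175; wedge = 208.75 − 81.7281 = 127.0219.
DWL = ½ × 101.6175 × 127.0219 = 6453.82.

6453.82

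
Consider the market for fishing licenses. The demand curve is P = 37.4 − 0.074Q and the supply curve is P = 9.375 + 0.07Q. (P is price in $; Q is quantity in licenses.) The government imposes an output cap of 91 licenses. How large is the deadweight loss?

Competitive equilibrium: 37.4 − 0.074Q = 9.375 + 0.07Q → Q* = 194.6181, P* = 22.9983.
At Q = 91: demand price = 37.4 − 0.074·91 = 30.666; supply price = 9.375 + 0.07·91 = 15.745.
ΔQ = 194.6181 − 91 = 103.6181; wedge = 30.666 − 15.745 = 14.921.
Welfare loss = ½ × 103.6181 × 14.921 = $773.04.

$773.04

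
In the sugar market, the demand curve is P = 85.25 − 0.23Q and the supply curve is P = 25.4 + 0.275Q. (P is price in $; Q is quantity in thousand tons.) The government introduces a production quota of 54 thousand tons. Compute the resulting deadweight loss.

Competitive equilibrium: 85.25 − 0.23Q = 25.4 + 0.275Q → Q* = 118.5149, P* = 57.9916.
At Q = 54: demand price = 85.25 − 0.23·54 = 72.83; supply price = 25.4 + 0.275·54 = 40.25.
ΔQ = 118.5149 − 54 = 64.5149; wedge = 72.83 − 40.25 = 32.58.
DWL = ½ × 64.5149 × 32.58 = $1050.95 thousand.

$1050.95 thousand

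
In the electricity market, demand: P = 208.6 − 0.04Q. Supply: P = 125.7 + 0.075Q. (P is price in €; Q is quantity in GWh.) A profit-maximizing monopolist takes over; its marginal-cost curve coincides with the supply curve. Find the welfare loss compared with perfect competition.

Competitive equilibrium: 208.6 − 0.04Q = 125.7 + 0.075Q → Q* = 720.86957, P* = 179.76522.
Marginal revenue: MR = 208.6 − 0.08Q. Set MR = MC: 208.6 − 0.08Q = 125.7 + 0.075Q → Q_m = 534.83871.
Price P_m = 208.6 − 0.04·534.83871 = 187.20645; MC(Q_m) = 125.7 + 0.075·534.83871 = 165.8129.
Competitive Q* = 720.86957, so ΔQ = 186.03086; wedge = 187.20645 − 165.8129 = 21.39355.
Deadweight loss = ½ × 186.03086 × 21.39355 = €1989.93.

€1989.93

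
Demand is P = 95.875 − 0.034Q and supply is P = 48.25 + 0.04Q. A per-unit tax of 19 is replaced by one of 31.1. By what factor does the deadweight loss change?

Competitive equilibrium: 95.875 − 0.034Q = 48.25 + 0.04Q → Q* = 643.5811, P* = 73.9932.
For a per-unit tax t: ΔQ = t/0.074, so DWL = ½·t·(t/0.074) = t²/0.148.
At t = 19: DWL = 2439.189. At t = 31.1: DWL = 6535.203.
Ratio = (31.1/19)² = 2.679.

2.679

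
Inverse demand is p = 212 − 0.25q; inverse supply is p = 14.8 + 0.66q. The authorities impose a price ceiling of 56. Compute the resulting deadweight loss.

Competitive equilibrium: 212 − 0.25q = 14.8 + 0.66q → q* = 216.7033, p* = 157.82418.
At the ceiling p = 56, quantity supplied = (56 − 14.8)/0.66 = 62.42424.
Willingness to pay at q' = 62.42424: 212 − 0.25·62.42424 = 196.39394.
Δq = 216.7033 − 62.42424 = 154.27906; wedge = 196.39394 − 56 = 140.39394.
DWL = ½ × 154.27906 × 140.39394 = 10829.92.

10829.92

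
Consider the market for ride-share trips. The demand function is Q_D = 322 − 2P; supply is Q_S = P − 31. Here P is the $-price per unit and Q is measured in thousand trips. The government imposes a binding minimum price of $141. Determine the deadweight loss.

In inverse form: demand P = 161 − 0.5Q, supply P = 31 + Q.
Competitive equilibrium: 161 − 0.5Q = 31 + Q → Q* = 86.6667, P* = 117.6667.
At the floor P = 141, quantity demanded = (161 − 141)/0.5 = 40.
Sellers' marginal cost at Q' = 40: 31 + 1·40 = 71.
ΔQ = 86.6667 − 40 = 46.6667; wedge = 141 − 71 = 70.
Deadweight loss = ½ × 46.6667 × 70 = $1633.33 thousand.

$1633.33 thousand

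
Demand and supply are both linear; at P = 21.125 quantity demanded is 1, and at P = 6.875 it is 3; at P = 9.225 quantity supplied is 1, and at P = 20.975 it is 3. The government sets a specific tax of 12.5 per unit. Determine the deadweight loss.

6.01

Demand slope = (6.875 − 21.125)/(3 − 1) = −7.125, so P = 28.25 − 7.125Q.
Supply slope = (20.975 − 9.225)/(3 − 1) = 5.875, so P = 3.35 + 5.875Q.
Competitive equilibrium: 28.25 − 7.125Q = 3.35 + 5.875Q → Q* = 1.9154, P* = 14.6029.
With the tax, the buyer price exceeds the seller price by 12.5: (28.25 − 7.125Q) − (3.35 + 5.875Q) = 12.5 → Q' = 0.9538.
ΔQ = 1.9154 − 0.9538 = 0.9616; the wedge equals the tax, 12.5.
The triangle = ½ × 0.9616 × 12.5 = 6.01.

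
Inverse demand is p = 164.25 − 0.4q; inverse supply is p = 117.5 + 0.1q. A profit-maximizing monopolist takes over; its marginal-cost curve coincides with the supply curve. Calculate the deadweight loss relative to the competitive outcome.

Competitive equilibrium: 164.25 − 0.4q = 117.5 + 0.1q → q* = 93.5, p* = 126.85.
Marginal revenue: MR = 164.25 − 0.8q. Set MR = MC: 164.25 − 0.8q = 117.5 + 0.1q → q_m = 51.9444.
Price p_m = 164.25 − 0.4·51.9444 = 143.4722; MC(q_m) = 117.5 + 0.1·51.9444 = 122.6944.
Competitive q* = 93.5, so Δq = 41.5556; wedge = 143.4722 − 122.6944 = 20.7778.
DWL = ½ × 41.5556 × 20.7778 = 431.72.

431.72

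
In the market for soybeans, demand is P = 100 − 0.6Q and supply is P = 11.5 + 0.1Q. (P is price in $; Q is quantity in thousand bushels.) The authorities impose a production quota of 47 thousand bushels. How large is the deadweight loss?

Competitive equilibrium: 100 − 0.6Q = 11.5 + 0.1Q → Q* = 126.42857, P* = 24.14286.
At Q = 47: demand price = 100 − 0.6·47 = 71.8; supply price = 11.5 + 0.1·47 = 16.2.
ΔQ = 126.42857 − 47 = 79.42857; wedge = 71.8 − 16.2 = 55.6.
Welfare loss = ½ × 79.42857 × 55.6 = $2208.11 thousand.

$2208.11 thousand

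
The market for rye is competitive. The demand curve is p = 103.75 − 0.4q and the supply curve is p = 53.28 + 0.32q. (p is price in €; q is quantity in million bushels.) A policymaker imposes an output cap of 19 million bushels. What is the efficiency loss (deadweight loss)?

Competitive equilibrium: 103.75 − 0.4q = 53.28 + 0.32q → q* = 70.0972, p* = 75.7111.
At q = 19: demand price = 103.75 − 0.4·19 = 96.15; supply price = 53.28 + 0.32·19 = 59.36.
Δq = 70.0972 − 19 = 51.0972; wedge = 96.15 − 59.36 = 36.79.
The triangle = ½ × 51.0972 × 36.79 = €939.93 million.

€939.93 million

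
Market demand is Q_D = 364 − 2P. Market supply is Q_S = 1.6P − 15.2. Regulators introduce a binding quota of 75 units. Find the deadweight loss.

3451.56

In inverse form: demand P = 182 − 0.5Q, supply P = 9.5 + 0.625Q.
Competitive equilibrium: 182 − 0.5Q = 9.5 + 0.625Q → Q* = 153.3333, P* = 105.3333.
At Q = 75: demand price = 182 − 0.5·75 = 144.5; supply price = 9.5 + 0.625·75 = 56.375.
ΔQ = 153.3333 − 75 = 78.3333; wedge = 144.5 − 56.375 = 88.125.
DWL = ½ × 78.3333 × 88.125 = 3451.56.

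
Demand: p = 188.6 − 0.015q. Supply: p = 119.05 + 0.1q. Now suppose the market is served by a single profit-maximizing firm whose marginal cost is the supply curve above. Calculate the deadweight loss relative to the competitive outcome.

Competitive equilibrium: 188.6 − 0.015q = 119.05 + 0.1q → q* = 604.7826, p* = 179.5283.
Marginal revenue: MR = 188.6 − 0.03q. Set MR = MC: 188.6 − 0.03q = 119.05 + 0.1q → q_m = 535.
Price p_m = 188.6 − 0.015·535 = 180.575; MC(q_m) = 119.05 + 0.1·535 = 172.55.
Competitive q* = 604.7826, so Δq = 69.7826; wedge = 180.575 − 172.55 = 8.025.
Welfare loss = ½ × 69.7826 × 8.025 = 280.

280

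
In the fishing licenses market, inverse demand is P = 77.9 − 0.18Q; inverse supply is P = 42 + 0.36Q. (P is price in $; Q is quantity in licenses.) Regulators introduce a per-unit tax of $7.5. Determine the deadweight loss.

Competitive equilibrium: 77.9 − 0.18Q = 42 + 0.36Q → Q* = 66.4815, P* = 65.9333.
With the tax, the buyer price exceeds the seller price by 7.5: (77.9 − 0.18Q) − (42 + 0.36Q) = 7.5 → Q' = 52.5926.
ΔQ = 66.4815 − 52.5926 = 13.8889; the wedge equals the tax, 7.5.
Welfare loss = ½ × 13.8889 × 7.5 = $52.08.

$52.08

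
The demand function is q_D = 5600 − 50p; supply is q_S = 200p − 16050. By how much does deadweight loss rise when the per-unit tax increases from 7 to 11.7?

In inverse form: demand p = 112 − 0.02q, supply p = 80.25 + 0.005q.
Competitive equilibrium: 112 − 0.02q = 80.25 + 0.005q → q* = 1270, p* = 86.6.
For a per-unit tax t: Δq = t/0.025, so DWL = ½·t·(t/0.025) = t²/0.05.
At t = 7: DWL = 980. At t = 11.7: DWL = 2737.8.
Increase = 2737.8 − 980 = 1757.80.

1757.80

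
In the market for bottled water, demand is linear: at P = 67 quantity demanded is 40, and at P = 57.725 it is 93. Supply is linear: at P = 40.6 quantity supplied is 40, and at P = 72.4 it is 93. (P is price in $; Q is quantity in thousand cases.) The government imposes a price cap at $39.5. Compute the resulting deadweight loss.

Demand slope = (57.725 − 67)/(93 − 40) = −0.175, so P = 74 − 0.175Q.
Supply slope = (72.4 − 40.6)/(93 − 40) = 0.6, so P = 16.6 + 0.6Q.
Competitive equilibrium: 74 − 0.175Q = 16.6 + 0.6Q → Q* = 74.0645, P* = 61.0387.
At the ceiling P = 39.5, quantity supplied = (39.5 − 16.6)/0.6 = 38.1667.
Willingness to pay at Q' = 38.1667: 74 − 0.175·38.1667 = 67.3208.
ΔQ = 74.0645 − 38.1667 = 35.8978; wedge = 67.3208 − 39.5 = 27.8208.
The triangle = ½ × 35.8978 × 27.8208 = $499.35 thousand.

$499.35 thousand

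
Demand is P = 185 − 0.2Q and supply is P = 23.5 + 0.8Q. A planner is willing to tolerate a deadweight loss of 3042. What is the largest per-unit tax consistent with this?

Competitive equilibrium: 185 − 0.2Q = 23.5 + 0.8Q → Q* = 161.5, P* = 152.7.
A tax t gives ΔQ = t/1 and wedge t, so DWL = t²/2.
t²/2 = 3042 → t² = 6084 → t = 78.

78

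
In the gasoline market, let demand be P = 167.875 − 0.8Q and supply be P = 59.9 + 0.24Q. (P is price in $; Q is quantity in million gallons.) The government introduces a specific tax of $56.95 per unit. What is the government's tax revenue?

$2794.11 million

Competitive equilibrium: 167.875 − 0.8Q = 59.9 + 0.24Q → Q* = 103.8221, P* = 84.8173.
With the tax, the buyer price exceeds the seller price by 56.95: (167.875 − 0.8Q) − (59.9 + 0.24Q) = 56.95 → Q' = 49.0625.
Tax revenue = 56.95 × 49.0625 = $2794.11 million.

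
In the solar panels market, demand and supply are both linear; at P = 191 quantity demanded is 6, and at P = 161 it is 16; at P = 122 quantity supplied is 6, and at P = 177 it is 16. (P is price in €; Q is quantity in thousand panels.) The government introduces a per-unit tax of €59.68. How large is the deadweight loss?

€209.51 thousand

Demand slope = (161 − 191)/(16 − 6) = −3, so P = 209 − 3Q.
Supply slope = (177 − 122)/(16 − 6) = 5.5, so P = 89 + 5.5Q.
Competitive equilibrium: 209 − 3Q = 89 + 5.5Q → Q* = 14.1176, P* = 166.6471.
With the tax, the buyer price exceeds the seller price by 59.68: (209 − 3Q) − (89 + 5.5Q) = 59.68 → Q' = 7.0965.
ΔQ = 14.1176 − 7.0965 = 7.0211; the wedge equals the tax, 59.68.
DWL = ½ × 7.0211 × 59.68 = €209.51 thousand.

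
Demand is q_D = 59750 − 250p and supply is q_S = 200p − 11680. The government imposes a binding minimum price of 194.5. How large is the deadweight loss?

In inverse form: demand p = 239 − 0.004q, supply p = 58.4 + 0.005q.
Competitive equilibrium: 239 − 0.004q = 58.4 + 0.005q → q* = 20066.6667, p* = 158.7333.
At the floor p = 194.5, quantity demanded = (239 − 194.5)/0.004 = 11125.
Sellers' marginal cost at q' = 11125: 58.4 + 0.005·11125 = 114.025.
Δq = 20066.6667 − 11125 = 8941.6667; wedge = 194.5 − 114.025 = 80.475.
Welfare loss = ½ × 8941.6667 × 80.475 = 359790.31.

359790.31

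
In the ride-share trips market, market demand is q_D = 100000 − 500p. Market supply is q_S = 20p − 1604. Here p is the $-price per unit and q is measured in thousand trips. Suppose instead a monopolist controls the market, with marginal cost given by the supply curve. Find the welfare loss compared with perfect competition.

$189.30 thousand

In inverse form: demand p = 200 − 0.002q, supply p = 80.2 + 0.05q.
Competitive equilibrium: 200 − 0.002q = 80.2 + 0.05q → q* = 2303.8462, p* = 195.3923.
Marginal revenue: MR = 200 − 0.004q. Set MR = MC: 200 − 0.004q = 80.2 + 0.05q → q_m = 2218.5185.
Price p_m = 200 − 0.002·2218.5185 = 195.563; MC(q_m) = 80.2 + 0.05·2218.5185 = 191.1259.
Competitive q* = 2303.8462, so Δq = 85.3277; wedge = 195.563 − 191.1259 = 4.4371.
Deadweight loss = ½ × 85.3277 × 4.4371 = $189.30 thousand.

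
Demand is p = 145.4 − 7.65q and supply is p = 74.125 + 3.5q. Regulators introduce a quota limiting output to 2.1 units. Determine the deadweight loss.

102.72

Competitive equilibrium: 145.4 − 7.65q = 74.125 + 3.5q → q* = 6.3924, p* = 96.4983.
At q = 2.1: demand price = 145.4 − 7.65·2.1 = 129.335; supply price = 74.125 + 3.5·2.1 = 81.475.
Δq = 6.3924 − 2.1 = 4.2924; wedge = 129.335 − 81.475 = 47.86.
DWL = ½ × 4.2924 × 47.86 = 102.72.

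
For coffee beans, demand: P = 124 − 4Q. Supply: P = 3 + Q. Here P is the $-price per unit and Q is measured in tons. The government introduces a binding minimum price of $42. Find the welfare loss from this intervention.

Competitive equilibrium: 124 − 4Q = 3 + Q → Q* = 24.2, P* = 27.2.
At the floor P = 42, quantity demanded = (124 − 42)/4 = 20.5.
Sellers' marginal cost at Q' = 20.5: 3 + 1·20.5 = 23.5.
ΔQ = 24.2 − 20.5 = 3.7; wedge = 42 − 23.5 = 18.5.
DWL = ½ × 3.7 × 18.5 = $34.225.

$34.225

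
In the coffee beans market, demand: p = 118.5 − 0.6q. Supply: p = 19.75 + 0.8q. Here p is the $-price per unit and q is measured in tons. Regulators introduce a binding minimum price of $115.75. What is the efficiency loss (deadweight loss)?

Competitive equilibrium: 118.5 − 0.6q = 19.75 + 0.8q → q* = 70.5357, p* = 76.1786.
At the floor p = 115.75, quantity demanded = (118.5 − 115.75)/0.6 = 4.5833.
Sellers' marginal cost at q' = 4.5833: 19.75 + 0.8·4.5833 = 23.4166.
Δq = 70.5357 − 4.5833 = 65.9524; wedge = 115.75 − 23.4166 = 92.3334.
Deadweight loss = ½ × 65.9524 × 92.3334 = $3044.80.

$3044.80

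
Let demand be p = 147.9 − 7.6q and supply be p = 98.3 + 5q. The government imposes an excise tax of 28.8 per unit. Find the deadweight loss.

Competitive equilibrium: 147.9 − 7.6q = 98.3 + 5q → q* = 3.9365, p* = 117.9825.
With the tax, the buyer price exceeds the seller price by 28.8: (147.9 − 7.6q) − (98.3 + 5q) = 28.8 → q' = 1.6508.
Δq = 3.9365 − 1.6508 = 2.2857; the wedge equals the tax, 28.8.
Deadweight loss = ½ × 2.2857 × 28.8 = 32.91.

32.91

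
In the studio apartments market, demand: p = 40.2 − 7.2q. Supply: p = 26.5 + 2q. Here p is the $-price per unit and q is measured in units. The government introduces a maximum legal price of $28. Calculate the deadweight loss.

$2.51

Competitive equilibrium: 40.2 − 7.2q = 26.5 + 2q → q* = 1.4891, p* = 29.4783.
At the ceiling p = 28, quantity supplied = (28 − 26.5)/2 = 0.75.
Willingness to pay at q' = 0.75: 40.2 − 7.2·0.75 = 34.8.
Δq = 1.4891 − 0.75 = 0.7391; wedge = 34.8 − 28 = 6.8.
DWL = ½ × 0.7391 × 6.8 = $2.51.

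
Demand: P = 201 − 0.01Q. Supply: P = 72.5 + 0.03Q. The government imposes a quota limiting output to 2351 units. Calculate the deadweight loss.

14843.645

Competitive equilibrium: 201 − 0.01Q = 72.5 + 0.03Q → Q* = 3212.5, P* = 168.875.
At Q = 2351: demand price = 201 − 0.01·2351 = 177.49; supply price = 72.5 + 0.03·2351 = 143.03.
ΔQ = 3212.5 − 2351 = 861.5; wedge = 177.49 − 143.03 = 34.46.
Welfare loss = ½ × 861.5 × 34.46 = 14843.645.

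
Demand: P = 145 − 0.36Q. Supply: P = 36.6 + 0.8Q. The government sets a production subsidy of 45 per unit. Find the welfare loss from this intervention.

Competitive equilibrium: 145 − 0.36Q = 36.6 + 0.8Q → Q* = 93.4483, P* = 111.3586.
The subsidy lowers effective supply by 45: P = 0.8Q − 8.4.
New quantity: 145 − 0.36Q = 0.8Q − 8.4 → Q' = 132.2414.
Overproduction ΔQ = 132.2414 − 93.4483 = 38.7931; wedge = subsidy = 45.
DWL = ½ × 38.7931 × 45 = 872.84.

872.84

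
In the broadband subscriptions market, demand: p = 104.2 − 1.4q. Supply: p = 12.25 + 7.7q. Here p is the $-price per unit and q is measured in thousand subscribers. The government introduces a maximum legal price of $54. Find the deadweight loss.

$99.75 thousand

Competitive equilibrium: 104.2 − 1.4q = 12.25 + 7.7q → q* = 10.1044, p* = 90.0538.
At the ceiling p = 54, quantity supplied = (54 − 12.25)/7.7 = 5.4221.
Willingness to pay at q' = 5.4221: 104.2 − 1.4·5.4221 = 96.6091.
Δq = 10.1044 − 5.4221 = 4.6823; wedge = 96.6091 − 54 = 42.6091.
Welfare loss = ½ × 4.6823 × 42.6091 = $99.75 thousand.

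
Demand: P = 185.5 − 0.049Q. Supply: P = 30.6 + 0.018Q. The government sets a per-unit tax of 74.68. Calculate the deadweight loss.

41620.17

Competitive equilibrium: 185.5 − 0.049Q = 30.6 + 0.018Q → Q* = 2311.9403, P* = 72.2149.
With the tax, the buyer price exceeds the seller price by 74.68: (185.5 − 0.049Q) − (30.6 + 0.018Q) = 74.68 → Q' = 1197.3134.
ΔQ = 2311.9403 − 1197.3134 = 1114.6269; the wedge equals the tax, 74.68.
Deadweight loss = ½ × 1114.6269 × 74.68 = 41620.17.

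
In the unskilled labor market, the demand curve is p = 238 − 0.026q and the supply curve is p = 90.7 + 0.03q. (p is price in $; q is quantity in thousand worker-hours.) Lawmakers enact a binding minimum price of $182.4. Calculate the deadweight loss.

Competitive equilibrium: 238 − 0.026q = 90.7 + 0.03q → q* = 2630.357143, p* = 169.610714.
At the floor p = 182.4, quantity demanded = (238 − 182.4)/0.026 = 2138.461538.
Sellers' marginal cost at q' = 2138.461538: 90.7 + 0.03·2138.461538 = 154.853846.
Δq = 2630.357143 − 2138.461538 = 491.895605; wedge = 182.4 − 154.853846 = 27.546154.
Welfare loss = ½ × 491.895605 × 27.546154 = $6774.92 thousand.

$6774.92 thousand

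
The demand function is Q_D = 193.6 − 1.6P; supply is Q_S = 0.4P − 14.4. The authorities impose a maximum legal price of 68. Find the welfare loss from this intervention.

In inverse form: demand P = 121 − 0.625Q, supply P = 36 + 2.5Q.
Competitive equilibrium: 121 − 0.625Q = 36 + 2.5Q → Q* = 27.2, P* = 104.
At the ceiling P = 68, quantity supplied = (68 − 36)/2.5 = 12.8.
Willingness to pay at Q' = 12.8: 121 − 0.625·12.8 = 113.
ΔQ = 27.2 − 12.8 = 14.4; wedge = 113 − 68 = 45.
The triangle = ½ × 14.4 × 45 = 324.

324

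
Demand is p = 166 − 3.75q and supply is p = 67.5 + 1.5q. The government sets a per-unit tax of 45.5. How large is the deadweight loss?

197.17

Competitive equilibrium: 166 − 3.75q = 67.5 + 1.5q → q* = 18.7619, p* = 95.6429.
With the tax, the buyer price exceeds the seller price by 45.5: (166 − 3.75q) − (67.5 + 1.5q) = 45.5 → q' = 10.0952.
Δq = 18.7619 − 10.0952 = 8.6667; the wedge equals the tax, 45.5.
The triangle = ½ × 8.6667 × 45.5 = 197.17.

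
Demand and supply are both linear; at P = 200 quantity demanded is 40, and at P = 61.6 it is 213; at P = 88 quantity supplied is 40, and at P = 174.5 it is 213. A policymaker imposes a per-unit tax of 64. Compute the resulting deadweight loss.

Demand slope = (61.6 − 200)/(213 − 40) = −0.8, so P = 232 − 0.8Q.
Supply slope = (174.5 − 88)/(213 − 40) = 0.5, so P = 68 + 0.5Q.
Competitive equilibrium: 232 − 0.8Q = 68 + 0.5Q → Q* = 126.1538, P* = 131.0769.
With the tax, the buyer price exceeds the seller price by 64: (232 − 0.8Q) − (68 + 0.5Q) = 64 → Q' = 76.9231.
ΔQ = 126.1538 − 76.9231 = 49.2307; the wedge equals the tax, 64.
Welfare loss = ½ × 49.2307 × 64 = 1575.38.

1575.38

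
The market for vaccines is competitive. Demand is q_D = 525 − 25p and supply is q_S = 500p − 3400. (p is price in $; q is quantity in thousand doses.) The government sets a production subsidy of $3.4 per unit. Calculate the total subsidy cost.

In inverse form: demand p = 21 − 0.04q, supply p = 6.8 + 0.002q.
Competitive equilibrium: 21 − 0.04q = 6.8 + 0.002q → q* = 338.0952, p* = 7.4762.
The subsidy lowers effective supply by 3.4: p = 3.4 + 0.002q.
New quantity: 21 − 0.04q = 3.4 + 0.002q → q' = 419.0476.
Total subsidy cost = 3.4 × 419.0476 = $1424.76 thousand.

$1424.76 thousand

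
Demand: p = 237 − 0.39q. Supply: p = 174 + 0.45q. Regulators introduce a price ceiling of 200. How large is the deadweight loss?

124.57

Competitive equilibrium: 237 − 0.39q = 174 + 0.45q → q* = 75, p* = 207.75.
At the ceiling p = 200, quantity supplied = (200 − 174)/0.45 = 57.7778.
Willingness to pay at q' = 57.7778: 237 − 0.39·57.7778 = 214.4667.
Δq = 75 − 57.7778 = 17.2222; wedge = 214.4667 − 200 = 14.4667.
Deadweight loss = ½ × 17.2222 × 14.4667 = 124.57.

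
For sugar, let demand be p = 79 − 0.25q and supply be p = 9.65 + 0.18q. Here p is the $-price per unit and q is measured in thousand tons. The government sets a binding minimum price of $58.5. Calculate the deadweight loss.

Competitive equilibrium: 79 − 0.25q = 9.65 + 0.18q → q* = 161.2791, p* = 38.6802.
At the floor p = 58.5, quantity demanded = (79 − 58.5)/0.25 = 82.
Sellers' marginal cost at q' = 82: 9.65 + 0.18·82 = 24.41.
Δq = 161.2791 − 82 = 79.2791; wedge = 58.5 − 24.41 = 34.09.
The triangle = ½ × 79.2791 × 34.09 = $1351.31 thousand.

$1351.31 thousand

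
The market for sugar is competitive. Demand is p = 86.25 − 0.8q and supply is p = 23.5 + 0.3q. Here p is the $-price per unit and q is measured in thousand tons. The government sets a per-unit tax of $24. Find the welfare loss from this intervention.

Competitive equilibrium: 86.25 − 0.8q = 23.5 + 0.3q → q* = 57.0455, p* = 40.6136.
With the tax, the buyer price exceeds the seller price by 24: (86.25 − 0.8q) − (23.5 + 0.3q) = 24 → q' = 35.2273.
Δq = 57.0455 − 35.2273 = 21.8182; the wedge equals the tax, 24.
Deadweight loss = ½ × 21.8182 × 24 = $261.82 thousand.

$261.82 thousand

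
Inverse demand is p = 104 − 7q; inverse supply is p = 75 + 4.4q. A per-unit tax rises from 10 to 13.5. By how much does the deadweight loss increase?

Competitive equilibrium: 104 − 7q = 75 + 4.4q → q* = 2.5439, p* = 86.193.
For a per-unit tax t: Δq = t/11.4, so DWL = ½·t·(t/11.4) = t²/22.8.
At t = 10: DWL = 4.386. At t = 13.5: DWL = 7.993.
Increase = 7.993 − 4.386 = 3.61.

3.61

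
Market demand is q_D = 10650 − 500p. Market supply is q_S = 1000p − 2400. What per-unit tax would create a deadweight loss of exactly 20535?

In inverse form: demand p = 21.3 − 0.002q, supply p = 2.4 + 0.001q.
Competitive equilibrium: 21.3 − 0.002q = 2.4 + 0.001q → q* = 6300, p* = 8.7.
A tax t gives Δq = t/0.003 and wedge t, so DWL = t²/0.006.
t²/0.006 = 20535 → t² = 123.21 → t = 11.1.

11.1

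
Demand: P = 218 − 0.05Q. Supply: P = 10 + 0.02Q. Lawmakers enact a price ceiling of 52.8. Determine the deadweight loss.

24194.57

Competitive equilibrium: 218 − 0.05Q = 10 + 0.02Q → Q* = 2971.4286, P* = 69.4286.
At the ceiling P = 52.8, quantity supplied = (52.8 − 10)/0.02 = 2140.
Willingness to pay at Q' = 2140: 218 − 0.05·2140 = 111.
ΔQ = 2971.4286 − 2140 = 831.4286; wedge = 111 − 52.8 = 58.2.
Welfare loss = ½ × 831.4286 × 58.2 = 24194.57.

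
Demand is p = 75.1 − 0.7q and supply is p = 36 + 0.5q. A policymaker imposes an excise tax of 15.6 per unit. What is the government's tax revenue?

305.50

Competitive equilibrium: 75.1 − 0.7q = 36 + 0.5q → q* = 32.5833, p* = 52.2917.
With the tax, the buyer price exceeds the seller price by 15.6: (75.1 − 0.7q) − (36 + 0.5q) = 15.6 → q' = 19.5833.
Tax revenue = 15.6 × 19.5833 = 305.50.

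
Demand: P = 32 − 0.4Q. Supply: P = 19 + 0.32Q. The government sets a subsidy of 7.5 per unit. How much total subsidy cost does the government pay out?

213.54

Competitive equilibrium: 32 − 0.4Q = 19 + 0.32Q → Q* = 18.0556, P* = 24.7778.
The subsidy lowers effective supply by 7.5: P = 11.5 + 0.32Q.
New quantity: 32 − 0.4Q = 11.5 + 0.32Q → Q' = 28.4722.
Total subsidy cost = 7.5 × 28.4722 = 213.54.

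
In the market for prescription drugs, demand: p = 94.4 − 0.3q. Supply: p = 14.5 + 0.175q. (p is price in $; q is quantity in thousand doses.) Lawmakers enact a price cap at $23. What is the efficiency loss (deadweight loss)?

$3399.46 thousand

Competitive equilibrium: 94.4 − 0.3q = 14.5 + 0.175q → q* = 168.2105, p* = 43.9368.
At the ceiling p = 23, quantity supplied = (23 − 14.5)/0.175 = 48.5714.
Willingness to pay at q' = 48.5714: 94.4 − 0.3·48.5714 = 79.8286.
Δq = 168.2105 − 48.5714 = 119.6391; wedge = 79.8286 − 23 = 56.8286.
Welfare loss = ½ × 119.6391 × 56.8286 = $3399.46 thousand.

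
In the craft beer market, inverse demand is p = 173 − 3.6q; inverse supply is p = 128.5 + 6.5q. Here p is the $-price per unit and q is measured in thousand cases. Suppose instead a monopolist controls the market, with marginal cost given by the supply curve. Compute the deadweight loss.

$6.77 thousand

Competitive equilibrium: 173 − 3.6q = 128.5 + 6.5q → q* = 4.4059, p* = 157.1386.
Marginal revenue: MR = 173 − 7.2q. Set MR = MC: 173 − 7.2q = 128.5 + 6.5q → q_m = 3.2482.
Price p_m = 173 − 3.6·3.2482 = 161.3065; MC(q_m) = 128.5 + 6.5·3.2482 = 149.6133.
Competitive q* = 4.4059, so Δq = 1.1577; wedge = 161.3065 − 149.6133 = 11.6932.
Deadweight loss = ½ × 1.1577 × 11.6932 = $6.77 thousand.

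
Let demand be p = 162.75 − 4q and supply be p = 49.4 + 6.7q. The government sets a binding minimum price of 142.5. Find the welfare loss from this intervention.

163.66

Competitive equilibrium: 162.75 − 4q = 49.4 + 6.7q → q* = 10.59346, p* = 120.37617.
At the floor p = 142.5, quantity demanded = (162.75 − 142.5)/4 = 5.0625.
Sellers' marginal cost at q' = 5.0625: 49.4 + 6.7·5.0625 = 83.31875.
Δq = 10.59346 − 5.0625 = 5.53096; wedge = 142.5 − 83.31875 = 59.18125.
DWL = ½ × 5.53096 × 59.18125 = 163.66.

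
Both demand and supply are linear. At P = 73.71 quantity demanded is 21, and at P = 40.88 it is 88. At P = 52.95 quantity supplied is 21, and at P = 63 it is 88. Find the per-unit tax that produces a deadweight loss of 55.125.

Demand slope = (40.88 − 73.71)/(88 − 21) = −0.49, so P = 84 − 0.49Q.
Supply slope = (63 − 52.95)/(88 − 21) = 0.15, so P = 49.8 + 0.15Q.
Competitive equilibrium: 84 − 0.49Q = 49.8 + 0.15Q → Q* = 53.4375, P* = 57.8156.
A tax t gives ΔQ = t/0.64 and wedge t, so DWL = t²/1.28.
t²/1.28 = 55.125 → t² = 70.56 → t = 8.4.

8.4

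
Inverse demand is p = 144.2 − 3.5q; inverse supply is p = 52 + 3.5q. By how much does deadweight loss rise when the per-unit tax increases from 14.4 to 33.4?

Competitive equilibrium: 144.2 − 3.5q = 52 + 3.5q → q* = 13.1714, p* = 98.1.
For a per-unit tax t: Δq = t/7, so DWL = ½·t·(t/7) = t²/14.
At t = 14.4: DWL = 14.811. At t = 33.4: DWL = 79.683.
Increase = 79.683 − 14.811 = 64.87.

64.87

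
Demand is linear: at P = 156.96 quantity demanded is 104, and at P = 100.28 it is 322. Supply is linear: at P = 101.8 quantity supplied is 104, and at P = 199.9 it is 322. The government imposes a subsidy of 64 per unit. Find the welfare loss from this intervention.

2884.51

Demand slope = (100.28 − 156.96)/(322 − 104) = −0.26, so P = 184 − 0.26Q.
Supply slope = (199.9 − 101.8)/(322 − 104) = 0.45, so P = 55 + 0.45Q.
Competitive equilibrium: 184 − 0.26Q = 55 + 0.45Q → Q* = 181.6901, P* = 136.7606.
The subsidy lowers effective supply by 64: P = 0.45Q − 9.
New quantity: 184 − 0.26Q = 0.45Q − 9 → Q' = 271.831.
Overproduction ΔQ = 271.831 − 181.6901 = 90.1409; wedge = subsidy = 64.
The triangle = ½ × 90.1409 × 64 = 2884.51.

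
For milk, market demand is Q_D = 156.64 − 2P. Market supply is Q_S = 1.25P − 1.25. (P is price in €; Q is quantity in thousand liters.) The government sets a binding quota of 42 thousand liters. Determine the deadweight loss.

€198.54 thousand

In inverse form: demand P = 78.32 − 0.5Q, supply P = 1 + 0.8Q.
Competitive equilibrium: 78.32 − 0.5Q = 1 + 0.8Q → Q* = 59.4769, P* = 48.5815.
At Q = 42: demand price = 78.32 − 0.5·42 = 57.32; supply price = 1 + 0.8·42 = 34.6.
ΔQ = 59.4769 − 42 = 17.4769; wedge = 57.32 − 34.6 = 22.72.
Deadweight loss = ½ × 17.4769 × 22.72 = €198.54 thousand.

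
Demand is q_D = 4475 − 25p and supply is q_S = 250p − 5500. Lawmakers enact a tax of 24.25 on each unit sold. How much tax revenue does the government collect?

73163.35

In inverse form: demand p = 179 − 0.04q, supply p = 22 + 0.004q.
Competitive equilibrium: 179 − 0.04q = 22 + 0.004q → q* = 3568.1818, p* = 36.2727.
With the tax, the buyer price exceeds the seller price by 24.25: (179 − 0.04q) − (22 + 0.004q) = 24.25 → q' = 3017.0455.
Tax revenue = 24.25 × 3017.0455 = 73163.35.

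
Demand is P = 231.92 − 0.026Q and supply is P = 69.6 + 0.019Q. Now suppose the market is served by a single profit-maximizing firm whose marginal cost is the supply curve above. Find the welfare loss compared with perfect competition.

Competitive equilibrium: 231.92 − 0.026Q = 69.6 + 0.019Q → Q* = 3607.111111, P* = 138.135111.
Marginal revenue: MR = 231.92 − 0.052Q. Set MR = MC: 231.92 − 0.052Q = 69.6 + 0.019Q → Q_m = 2286.197183.
Price P_m = 231.92 − 0.026·2286.197183 = 172.478873; MC(Q_m) = 69.6 + 0.019·2286.197183 = 113.037746.
Competitive Q* = 3607.111111, so ΔQ = 1320.913928; wedge = 172.478873 − 113.037746 = 59.441127.
The triangle = ½ × 1320.913928 × 59.441127 = 39258.31.

39258.31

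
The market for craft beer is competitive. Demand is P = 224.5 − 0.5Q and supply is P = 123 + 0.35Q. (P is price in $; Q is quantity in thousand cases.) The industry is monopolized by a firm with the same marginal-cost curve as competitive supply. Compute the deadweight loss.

$831.30 thousand

Competitive equilibrium: 224.5 − 0.5Q = 123 + 0.35Q → Q* = 119.4118, P* = 164.7941.
Marginal revenue: MR = 224.5 − Q. Set MR = MC: 224.5 − Q = 123 + 0.35Q → Q_m = 75.1852.
Price P_m = 224.5 − 0.5·75.1852 = 186.9074; MC(Q_m) = 123 + 0.35·75.1852 = 149.3148.
Competitive Q* = 119.4118, so ΔQ = 44.2266; wedge = 186.9074 − 149.3148 = 37.5926.
Welfare loss = ½ × 44.2266 × 37.5926 = $831.30 thousand.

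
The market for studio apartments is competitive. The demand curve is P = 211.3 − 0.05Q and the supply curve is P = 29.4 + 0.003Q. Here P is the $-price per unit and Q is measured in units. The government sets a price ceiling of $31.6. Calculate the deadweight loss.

Competitive equilibrium: 211.3 − 0.05Q = 29.4 + 0.003Q → Q* = 3432.07547, P* = 39.69623.
At the ceiling P = 31.6, quantity supplied = (31.6 − 29.4)/0.003 = 733.33333.
Willingness to pay at Q' = 733.33333: 211.3 − 0.05·733.33333 = 174.63333.
ΔQ = 3432.07547 − 733.33333 = 2698.74214; wedge = 174.63333 − 31.6 = 143.03333.
DWL = ½ × 2698.74214 × 143.03333 = $193005.04.

$193005.04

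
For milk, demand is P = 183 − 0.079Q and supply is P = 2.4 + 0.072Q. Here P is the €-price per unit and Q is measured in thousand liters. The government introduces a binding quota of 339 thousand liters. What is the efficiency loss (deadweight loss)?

€55454.33 thousand

Competitive equilibrium: 183 − 0.079Q = 2.4 + 0.072Q → Q* = 1196.0265, P* = 88.5139.
At Q = 339: demand price = 183 − 0.079·339 = 156.219; supply price = 2.4 + 0.072·339 = 26.808.
ΔQ = 1196.0265 − 339 = 857.0265; wedge = 156.219 − 26.808 = 129.411.
DWL = ½ × 857.0265 × 129.411 = €55454.33 thousand.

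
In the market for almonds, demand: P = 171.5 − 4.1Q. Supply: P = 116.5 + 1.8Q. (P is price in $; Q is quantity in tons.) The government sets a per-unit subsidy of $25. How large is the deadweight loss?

Competitive equilibrium: 171.5 − 4.1Q = 116.5 + 1.8Q → Q* = 9.322, P* = 133.2797.
The subsidy lowers effective supply by 25: P = 91.5 + 1.8Q.
New quantity: 171.5 − 4.1Q = 91.5 + 1.8Q → Q' = 13.5593.
Overproduction ΔQ = 13.5593 − 9.322 = 4.2373; wedge = subsidy = 25.
Welfare loss = ½ × 4.2373 × 25 = $52.97.

$52.97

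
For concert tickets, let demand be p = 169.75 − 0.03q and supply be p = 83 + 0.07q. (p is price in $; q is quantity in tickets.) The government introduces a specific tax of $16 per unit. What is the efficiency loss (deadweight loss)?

$1280

Competitive equilibrium: 169.75 − 0.03q = 83 + 0.07q → q* = 867.5, p* = 143.725.
With the tax, the buyer price exceeds the seller price by 16: (169.75 − 0.03q) − (83 + 0.07q) = 16 → q' = 707.5.
Δq = 867.5 − 707.5 = 160; the wedge equals the tax, 16.
DWL = ½ × 160 × 16 = $1280.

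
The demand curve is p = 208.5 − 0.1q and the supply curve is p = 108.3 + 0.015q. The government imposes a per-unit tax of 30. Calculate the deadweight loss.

Competitive equilibrium: 208.5 − 0.1q = 108.3 + 0.015q → q* = 871.3043, p* = 121.3696.
With the tax, the buyer price exceeds the seller price by 30: (208.5 − 0.1q) − (108.3 + 0.015q) = 30 → q' = 610.4348.
Δq = 871.3043 − 610.4348 = 260.8695; the wedge equals the tax, 30.
DWL = ½ × 260.8695 × 30 = 3913.04.

3913.04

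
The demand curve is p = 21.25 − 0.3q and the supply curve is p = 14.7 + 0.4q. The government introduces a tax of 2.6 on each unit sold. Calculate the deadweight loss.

Competitive equilibrium: 21.25 − 0.3q = 14.7 + 0.4q → q* = 9.3571, p* = 18.4429.
With the tax, the buyer price exceeds the seller price by 2.6: (21.25 − 0.3q) − (14.7 + 0.4q) = 2.6 → q' = 5.6429.
Δq = 9.3571 − 5.6429 = 3.7142; the wedge equals the tax, 2.6.
Welfare loss = ½ × 3.7142 × 2.6 = 4.83.

4.83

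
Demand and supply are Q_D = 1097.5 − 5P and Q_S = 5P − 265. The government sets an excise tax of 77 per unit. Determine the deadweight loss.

In inverse form: demand P = 219.5 − 0.2Q, supply P = 53 + 0.2Q.
Competitive equilibrium: 219.5 − 0.2Q = 53 + 0.2Q → Q* = 416.25, P* = 136.25.
With the tax, the buyer price exceeds the seller price by 77: (219.5 − 0.2Q) − (53 + 0.2Q) = 77 → Q' = 223.75.
ΔQ = 416.25 − 223.75 = 192.5; the wedge equals the tax, 77.
The triangle = ½ × 192.5 × 77 = 7411.25.

7411.25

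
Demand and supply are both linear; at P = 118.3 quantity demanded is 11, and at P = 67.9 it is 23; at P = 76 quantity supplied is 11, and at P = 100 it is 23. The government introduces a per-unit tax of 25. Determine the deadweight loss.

50.40

Demand slope = (67.9 − 118.3)/(23 − 11) = −4.2, so P = 164.5 − 4.2Q.
Supply slope = (100 − 76)/(23 − 11) = 2, so P = 54 + 2Q.
Competitive equilibrium: 164.5 − 4.2Q = 54 + 2Q → Q* = 17.8226, P* = 89.6452.
With the tax, the buyer price exceeds the seller price by 25: (164.5 − 4.2Q) − (54 + 2Q) = 25 → Q' = 13.7903.
ΔQ = 17.8226 − 13.7903 = 4.0323; the wedge equals the tax, 25.
Deadweight loss = ½ × 4.0323 × 25 = 50.40.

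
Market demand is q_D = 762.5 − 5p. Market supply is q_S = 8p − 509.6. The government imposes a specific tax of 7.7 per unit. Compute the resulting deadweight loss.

In inverse form: demand p = 152.5 − 0.2q, supply p = 63.7 + 0.125q.
Competitive equilibrium: 152.5 − 0.2q = 63.7 + 0.125q → q* = 273.2308, p* = 97.8538.
With the tax, the buyer price exceeds the seller price by 7.7: (152.5 − 0.2q) − (63.7 + 0.125q) = 7.7 → q' = 249.5385.
Δq = 273.2308 − 249.5385 = 23.6923; the wedge equals the tax, 7.7.
The triangle = ½ × 23.6923 × 7.7 = 91.22.

91.22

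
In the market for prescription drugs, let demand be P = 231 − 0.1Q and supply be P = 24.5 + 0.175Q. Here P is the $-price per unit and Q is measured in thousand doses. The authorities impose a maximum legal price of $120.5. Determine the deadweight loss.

Competitive equilibrium: 231 − 0.1Q = 24.5 + 0.175Q → Q* = 750.90909, P* = 155.90909.
At the ceiling P = 120.5, quantity supplied = (120.5 − 24.5)/0.175 = 548.57143.
Willingness to pay at Q' = 548.57143: 231 − 0.1·548.57143 = 176.14286.
ΔQ = 750.90909 − 548.57143 = 202.33766; wedge = 176.14286 − 120.5 = 55.64286.
DWL = ½ × 202.33766 × 55.64286 = $5629.32 thousand.

$5629.32 thousand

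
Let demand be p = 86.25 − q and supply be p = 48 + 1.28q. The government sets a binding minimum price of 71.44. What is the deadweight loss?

Competitive equilibrium: 86.25 − q = 48 + 1.28q → q* = 16.7763, p* = 69.4737.
At the floor p = 71.44, quantity demanded = (86.25 − 71.44)/1 = 14.81.
Sellers' marginal cost at q' = 14.81: 48 + 1.28·14.81 = 66.9568.
Δq = 16.7763 − 14.81 = 1.9663; wedge = 71.44 − 66.9568 = 4.4832.
Deadweight loss = ½ × 1.9663 × 4.4832 = 4.41.

4.41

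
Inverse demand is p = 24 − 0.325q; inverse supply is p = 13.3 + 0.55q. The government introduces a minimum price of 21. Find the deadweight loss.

Competitive equilibrium: 24 − 0.325q = 13.3 + 0.55q → q* = 12.2286, p* = 20.0257.
At the floor p = 21, quantity demanded = (24 − 21)/0.325 = 9.2308.
Sellers' marginal cost at q' = 9.2308: 13.3 + 0.55·9.2308 = 18.3769.
Δq = 12.2286 − 9.2308 = 2.9978; wedge = 21 − 18.3769 = 2.6231.
DWL = ½ × 2.9978 × 2.6231 = 3.93.

3.93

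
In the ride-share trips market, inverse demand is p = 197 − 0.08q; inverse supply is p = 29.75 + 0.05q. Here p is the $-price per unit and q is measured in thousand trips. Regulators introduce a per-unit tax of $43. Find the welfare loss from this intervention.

$7111.54 thousand

Competitive equilibrium: 197 − 0.08q = 29.75 + 0.05q → q* = 1286.5385, p* = 94.0769.
With the tax, the buyer price exceeds the seller price by 43: (197 − 0.08q) − (29.75 + 0.05q) = 43 → q' = 955.7692.
Δq = 1286.5385 − 955.7692 = 330.7693; the wedge equals the tax, 43.
Welfare loss = ½ × 330.7693 × 43 = $7111.54 thousand.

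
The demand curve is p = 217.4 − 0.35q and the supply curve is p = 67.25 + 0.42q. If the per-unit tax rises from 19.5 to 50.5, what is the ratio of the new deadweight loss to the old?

6.707

Competitive equilibrium: 217.4 − 0.35q = 67.25 + 0.42q → q* = 195, p* = 149.15.
For a per-unit tax t: Δq = t/0.77, so DWL = ½·t·(t/0.77) = t²/1.54.
At t = 19.5: DWL = 246.916. At t = 50.5: DWL = 1656.006.
Ratio = (50.5/19.5)² = 6.707.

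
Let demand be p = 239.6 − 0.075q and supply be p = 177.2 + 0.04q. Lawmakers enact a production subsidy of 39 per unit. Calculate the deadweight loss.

Competitive equilibrium: 239.6 − 0.075q = 177.2 + 0.04q → q* = 542.6087, p* = 198.9043.
The subsidy lowers effective supply by 39: p = 138.2 + 0.04q.
New quantity: 239.6 − 0.075q = 138.2 + 0.04q → q' = 881.7391.
Overproduction Δq = 881.7391 − 542.6087 = 339.1304; wedge = subsidy = 39.
Welfare loss = ½ × 339.1304 × 39 = 6613.04.

6613.04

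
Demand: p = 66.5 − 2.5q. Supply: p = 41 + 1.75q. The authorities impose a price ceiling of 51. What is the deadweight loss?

0.17

Competitive equilibrium: 66.5 − 2.5q = 41 + 1.75q → q* = 6, p* = 51.5.
At the ceiling p = 51, quantity supplied = (51 − 41)/1.75 = 5.7143.
Willingness to pay at q' = 5.7143: 66.5 − 2.5·5.7143 = 52.2143.
Δq = 6 − 5.7143 = 0.2857; wedge = 52.2143 − 51 = 1.2143.
DWL = ½ × 0.2857 × 1.2143 = 0.17.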